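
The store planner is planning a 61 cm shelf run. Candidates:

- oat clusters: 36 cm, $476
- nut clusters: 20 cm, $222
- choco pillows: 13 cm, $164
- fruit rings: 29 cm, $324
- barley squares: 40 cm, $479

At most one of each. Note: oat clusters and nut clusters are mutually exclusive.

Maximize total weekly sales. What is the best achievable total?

Filling by ratio: oat clusters + choco pillows for 640, with 12 cm left unused.
Dropping oat clusters and choco pillows frees 49 cm; slotting in nut clusters + barley squares (60 cm) lifts the total to 701 at 60 cm.

701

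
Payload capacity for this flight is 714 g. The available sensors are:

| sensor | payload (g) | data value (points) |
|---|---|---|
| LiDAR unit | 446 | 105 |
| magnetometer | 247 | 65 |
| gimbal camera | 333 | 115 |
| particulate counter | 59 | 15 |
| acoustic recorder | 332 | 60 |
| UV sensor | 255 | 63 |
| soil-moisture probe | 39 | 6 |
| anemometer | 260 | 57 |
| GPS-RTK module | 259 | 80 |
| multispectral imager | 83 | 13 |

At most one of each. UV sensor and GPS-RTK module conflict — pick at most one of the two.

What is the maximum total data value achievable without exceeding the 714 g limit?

216

Gimbal camera + particulate counter + soil-moisture probe + GPS-RTK module uses 690 of the 714 g and totals 216.
Next best is gimbal camera + soil-moisture probe + GPS-RTK module + multispectral imager at 214 (714 g) — short by 2.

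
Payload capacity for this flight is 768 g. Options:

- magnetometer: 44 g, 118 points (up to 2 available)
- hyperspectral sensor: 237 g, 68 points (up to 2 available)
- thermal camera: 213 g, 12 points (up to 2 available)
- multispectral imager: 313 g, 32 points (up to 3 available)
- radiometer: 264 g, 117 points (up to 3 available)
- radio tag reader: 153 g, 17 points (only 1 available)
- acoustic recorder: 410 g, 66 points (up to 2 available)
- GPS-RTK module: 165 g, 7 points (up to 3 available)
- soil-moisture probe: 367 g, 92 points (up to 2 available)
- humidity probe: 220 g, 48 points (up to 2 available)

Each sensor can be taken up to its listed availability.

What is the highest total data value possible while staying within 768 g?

470

The ratio ordering already packs tightly: 2×magnetometer + 2×radiometer, 616 g, 470.
Every other selection either busts 768 g or exceeds an availability limit or fails to beat 470.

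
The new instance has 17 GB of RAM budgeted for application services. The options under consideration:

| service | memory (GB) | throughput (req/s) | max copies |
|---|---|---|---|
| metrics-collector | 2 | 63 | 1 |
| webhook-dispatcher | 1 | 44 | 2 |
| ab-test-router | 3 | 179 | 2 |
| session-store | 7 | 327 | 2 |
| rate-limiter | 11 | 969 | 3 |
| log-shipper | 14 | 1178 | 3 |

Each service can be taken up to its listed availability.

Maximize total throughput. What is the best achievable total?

1357

Density check — rate-limiter 88.09, log-shipper 84.14, ab-test-router 59.67 are the best per GB.
Taking the top-ratio services first gives 2×ab-test-router + rate-limiter for 1327 (17 GB).
Replace ab-test-router and rate-limiter with log-shipper: the trade gains 30 net, giving 1357 at 17 GB.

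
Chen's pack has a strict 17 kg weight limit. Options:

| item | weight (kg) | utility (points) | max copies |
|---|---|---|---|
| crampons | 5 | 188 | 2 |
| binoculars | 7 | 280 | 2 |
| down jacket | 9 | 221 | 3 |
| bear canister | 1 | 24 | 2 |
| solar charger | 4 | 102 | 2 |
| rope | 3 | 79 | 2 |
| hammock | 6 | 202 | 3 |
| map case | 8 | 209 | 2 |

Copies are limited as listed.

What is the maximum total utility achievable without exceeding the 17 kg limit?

Ranking by ratio (utility/kg): binoculars 40.00, crampons 37.60, hammock 33.67.
Greedy by ratio would take 2×binoculars + rope: 17 kg used, total 639.
Dropping binoculars and rope frees 10 kg; slotting in 2×crampons (10 kg) lifts the total to 656 at 17 kg.
That's the maximum — no swap from here does better than 656.

656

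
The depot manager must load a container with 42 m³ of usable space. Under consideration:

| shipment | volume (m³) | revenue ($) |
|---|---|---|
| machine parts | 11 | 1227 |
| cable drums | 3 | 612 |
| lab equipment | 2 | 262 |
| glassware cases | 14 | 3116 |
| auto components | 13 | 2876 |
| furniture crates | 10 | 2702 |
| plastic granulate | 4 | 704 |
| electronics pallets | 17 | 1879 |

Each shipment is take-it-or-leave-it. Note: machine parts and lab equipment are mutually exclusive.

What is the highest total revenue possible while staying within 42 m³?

Best packing: cable drums + lab equipment + glassware cases + auto components + furniture crates — 42 m³, 9568 total.
Nothing else feasible within 42 m³ beats 9568.

9568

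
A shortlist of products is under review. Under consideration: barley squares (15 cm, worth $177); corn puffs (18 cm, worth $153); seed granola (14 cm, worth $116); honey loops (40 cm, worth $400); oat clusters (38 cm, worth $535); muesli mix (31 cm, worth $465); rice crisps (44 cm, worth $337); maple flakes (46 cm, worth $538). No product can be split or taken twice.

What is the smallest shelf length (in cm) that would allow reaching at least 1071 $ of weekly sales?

Minimise cm subject to total weekly sales ≥ 1071.
Taking seed granola + oat clusters + muesli mix gives 1116 (≥ 1071) for 83 cm.
Below 83 cm the best achievable stays under 1071.

83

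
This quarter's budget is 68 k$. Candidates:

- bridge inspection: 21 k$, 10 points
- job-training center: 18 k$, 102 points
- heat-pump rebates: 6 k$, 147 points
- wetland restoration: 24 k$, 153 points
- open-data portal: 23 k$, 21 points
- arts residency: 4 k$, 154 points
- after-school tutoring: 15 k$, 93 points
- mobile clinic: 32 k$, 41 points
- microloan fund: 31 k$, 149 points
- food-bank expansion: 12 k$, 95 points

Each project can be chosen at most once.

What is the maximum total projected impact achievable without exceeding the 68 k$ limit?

651

Ranking by ratio (projected impact/k$): arts residency 38.50, heat-pump rebates 24.50, food-bank expansion 7.92.
The ratio heuristic lands on heat-pump rebates + wetland restoration + arts residency + after-school tutoring + food-bank expansion (642) but leaves 7 k$ idle.
Dropping after-school tutoring frees 15 k$; slotting in job-training center (18 k$) lifts the total to 651 at 64 k$.
Next best is job-training center + heat-pump rebates + wetland restoration + arts residency + after-school tutoring at 649 (67 k$) — short by 2.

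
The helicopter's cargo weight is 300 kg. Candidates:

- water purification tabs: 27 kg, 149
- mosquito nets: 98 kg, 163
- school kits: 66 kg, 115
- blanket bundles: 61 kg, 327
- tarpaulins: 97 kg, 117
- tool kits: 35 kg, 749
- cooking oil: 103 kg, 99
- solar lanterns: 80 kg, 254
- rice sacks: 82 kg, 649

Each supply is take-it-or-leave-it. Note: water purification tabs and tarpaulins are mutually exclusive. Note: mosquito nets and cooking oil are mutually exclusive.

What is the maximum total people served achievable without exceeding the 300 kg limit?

Density check — tool kits 21.40, rice sacks 7.91, water purification tabs 5.52 are the best per kg.
Taking water purification tabs + blanket bundles + tool kits + solar lanterns + rice sacks: 285 kg used, 2128 in people served.
The closest alternative, water purification tabs + school kits + blanket bundles + tool kits + rice sacks, reaches only 1989.

2128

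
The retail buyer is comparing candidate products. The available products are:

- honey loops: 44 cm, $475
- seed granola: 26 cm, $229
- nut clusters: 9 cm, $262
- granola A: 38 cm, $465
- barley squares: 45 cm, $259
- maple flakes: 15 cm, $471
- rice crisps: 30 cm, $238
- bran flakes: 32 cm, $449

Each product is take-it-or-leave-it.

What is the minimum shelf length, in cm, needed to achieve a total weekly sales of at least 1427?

88

Need the lightest bundle worth ≥ 1427.
Taking seed granola + nut clusters + granola A + maple flakes gives 1427 (≥ 1427) for 88 cm.
Any bundle with less than 88 cm falls short of 1427.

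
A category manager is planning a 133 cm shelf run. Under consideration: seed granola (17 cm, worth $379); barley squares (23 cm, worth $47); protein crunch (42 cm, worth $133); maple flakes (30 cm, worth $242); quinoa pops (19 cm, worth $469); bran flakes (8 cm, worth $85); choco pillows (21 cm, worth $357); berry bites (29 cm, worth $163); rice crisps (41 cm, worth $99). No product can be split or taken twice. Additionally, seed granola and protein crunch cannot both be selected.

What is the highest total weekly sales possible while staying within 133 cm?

The ratio ordering already packs tightly: seed granola + maple flakes + quinoa pops + bran flakes + choco pillows + berry bites, 124 cm, 1695.

1695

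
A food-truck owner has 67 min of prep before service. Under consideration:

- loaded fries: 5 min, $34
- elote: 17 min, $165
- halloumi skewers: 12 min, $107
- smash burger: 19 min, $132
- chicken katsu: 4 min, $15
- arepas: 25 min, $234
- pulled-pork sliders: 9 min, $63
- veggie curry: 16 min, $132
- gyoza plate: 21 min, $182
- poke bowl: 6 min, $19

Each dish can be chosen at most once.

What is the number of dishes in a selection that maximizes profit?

4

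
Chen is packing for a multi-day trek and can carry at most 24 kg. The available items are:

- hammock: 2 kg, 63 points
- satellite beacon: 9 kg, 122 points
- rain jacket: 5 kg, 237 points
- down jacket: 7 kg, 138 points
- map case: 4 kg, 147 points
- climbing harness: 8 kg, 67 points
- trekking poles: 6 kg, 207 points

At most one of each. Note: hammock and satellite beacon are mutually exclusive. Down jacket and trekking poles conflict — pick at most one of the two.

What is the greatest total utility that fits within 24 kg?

713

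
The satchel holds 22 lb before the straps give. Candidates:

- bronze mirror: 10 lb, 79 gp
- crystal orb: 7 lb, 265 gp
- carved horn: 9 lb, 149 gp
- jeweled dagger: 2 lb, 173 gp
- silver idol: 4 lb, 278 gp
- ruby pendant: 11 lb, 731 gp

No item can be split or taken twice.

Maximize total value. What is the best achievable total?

1274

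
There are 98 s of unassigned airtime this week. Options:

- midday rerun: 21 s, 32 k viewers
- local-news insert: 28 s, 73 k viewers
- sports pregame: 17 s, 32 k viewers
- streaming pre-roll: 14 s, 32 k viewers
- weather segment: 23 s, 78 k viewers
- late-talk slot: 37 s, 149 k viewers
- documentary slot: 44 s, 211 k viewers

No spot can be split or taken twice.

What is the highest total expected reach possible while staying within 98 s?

392

By expected reach per s: documentary slot 4.80, late-talk slot 4.03, weather segment 3.39, local-news insert 2.61 lead.
Best packing: sports pregame + late-talk slot + documentary slot — 98 s, 392 total.
An exhaustive check of the 128 subsets confirms 392.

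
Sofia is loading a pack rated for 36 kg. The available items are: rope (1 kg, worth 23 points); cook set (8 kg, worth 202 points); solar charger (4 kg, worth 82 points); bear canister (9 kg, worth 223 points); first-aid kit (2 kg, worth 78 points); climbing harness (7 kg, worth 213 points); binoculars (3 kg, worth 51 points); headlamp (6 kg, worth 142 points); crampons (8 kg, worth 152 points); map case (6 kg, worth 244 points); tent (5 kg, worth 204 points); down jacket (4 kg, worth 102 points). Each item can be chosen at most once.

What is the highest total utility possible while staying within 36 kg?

1127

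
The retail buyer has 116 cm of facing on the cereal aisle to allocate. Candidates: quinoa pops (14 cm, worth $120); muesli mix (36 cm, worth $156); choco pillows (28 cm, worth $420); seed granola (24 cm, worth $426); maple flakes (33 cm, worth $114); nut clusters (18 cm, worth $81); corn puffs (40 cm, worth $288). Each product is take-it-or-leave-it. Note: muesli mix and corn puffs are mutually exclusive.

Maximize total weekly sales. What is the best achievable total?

Density check — seed granola 17.75, choco pillows 15.00, quinoa pops 8.57, corn puffs 7.20 are the best per cm.
The ratio ordering already packs tightly: quinoa pops + choco pillows + seed granola + corn puffs, 106 cm, 1254.

1254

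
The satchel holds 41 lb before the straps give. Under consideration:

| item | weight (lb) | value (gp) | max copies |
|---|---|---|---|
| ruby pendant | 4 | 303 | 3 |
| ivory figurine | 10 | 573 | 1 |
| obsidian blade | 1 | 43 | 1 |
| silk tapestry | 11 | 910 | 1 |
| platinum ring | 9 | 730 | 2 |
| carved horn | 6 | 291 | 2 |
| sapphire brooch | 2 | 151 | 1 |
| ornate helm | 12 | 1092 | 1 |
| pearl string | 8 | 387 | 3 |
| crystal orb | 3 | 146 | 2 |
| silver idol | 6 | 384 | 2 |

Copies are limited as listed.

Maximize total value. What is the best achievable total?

3462

Density check — ornate helm 91.00, silk tapestry 82.73, platinum ring 81.11, ruby pendant 75.75 are the best per lb.
Best packing: silk tapestry + 2×platinum ring + ornate helm — 41 lb, 3462 total.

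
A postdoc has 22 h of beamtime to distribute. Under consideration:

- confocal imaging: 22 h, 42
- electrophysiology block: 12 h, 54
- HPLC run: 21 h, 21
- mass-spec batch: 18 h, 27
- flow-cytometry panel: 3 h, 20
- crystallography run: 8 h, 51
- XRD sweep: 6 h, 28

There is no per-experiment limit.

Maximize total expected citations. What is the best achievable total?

Filling by ratio: 7×flow-cytometry panel for 140, with 1 h left unused.
Replace 5×flow-cytometry panel with 2×crystallography run: the trade gains 2 net, giving 142 at 22 h.

142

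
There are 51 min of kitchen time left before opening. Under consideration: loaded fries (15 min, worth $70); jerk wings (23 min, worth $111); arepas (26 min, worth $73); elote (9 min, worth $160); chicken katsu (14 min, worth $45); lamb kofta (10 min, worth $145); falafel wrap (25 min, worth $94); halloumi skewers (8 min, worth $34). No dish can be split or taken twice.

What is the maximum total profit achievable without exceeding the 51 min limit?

450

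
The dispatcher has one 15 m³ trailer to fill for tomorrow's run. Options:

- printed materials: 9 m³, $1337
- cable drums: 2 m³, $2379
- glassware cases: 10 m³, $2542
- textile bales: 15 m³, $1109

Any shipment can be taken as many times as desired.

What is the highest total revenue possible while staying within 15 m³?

Taking 7×cable drums: 14 m³ used, 16653 in revenue.
Nothing else within 15 m³ beats 16653.

16653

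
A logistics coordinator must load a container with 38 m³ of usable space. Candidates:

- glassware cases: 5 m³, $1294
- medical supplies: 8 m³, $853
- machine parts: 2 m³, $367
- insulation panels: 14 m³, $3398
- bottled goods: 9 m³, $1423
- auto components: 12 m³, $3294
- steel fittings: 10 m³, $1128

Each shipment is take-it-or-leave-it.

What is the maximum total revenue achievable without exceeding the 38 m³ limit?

8482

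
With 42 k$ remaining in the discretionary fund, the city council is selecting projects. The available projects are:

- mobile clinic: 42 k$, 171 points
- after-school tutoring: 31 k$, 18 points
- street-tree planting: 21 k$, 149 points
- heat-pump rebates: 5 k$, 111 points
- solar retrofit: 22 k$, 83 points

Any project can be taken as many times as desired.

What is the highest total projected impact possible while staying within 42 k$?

888

Ranking by ratio (projected impact/k$): heat-pump rebates 22.20, street-tree planting 7.10, mobile clinic 4.07, solar retrofit 3.77.
8×heat-pump rebates uses 40 of the 42 k$ and totals 888.
Nothing else within 42 k$ beats 888.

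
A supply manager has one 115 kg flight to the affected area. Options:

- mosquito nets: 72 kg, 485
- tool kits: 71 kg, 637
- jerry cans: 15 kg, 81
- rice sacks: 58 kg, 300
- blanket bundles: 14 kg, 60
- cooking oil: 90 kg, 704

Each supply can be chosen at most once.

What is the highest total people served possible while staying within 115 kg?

A density-first pass picks tool kits + jerry cans + blanket bundles — 778 at 100 kg.
The 85 kg tied up in tool kits and blanket bundles is better spent on cooking oil — total rises to 785 (105 kg).
Every other selection either busts 115 kg or fails to beat 785.

785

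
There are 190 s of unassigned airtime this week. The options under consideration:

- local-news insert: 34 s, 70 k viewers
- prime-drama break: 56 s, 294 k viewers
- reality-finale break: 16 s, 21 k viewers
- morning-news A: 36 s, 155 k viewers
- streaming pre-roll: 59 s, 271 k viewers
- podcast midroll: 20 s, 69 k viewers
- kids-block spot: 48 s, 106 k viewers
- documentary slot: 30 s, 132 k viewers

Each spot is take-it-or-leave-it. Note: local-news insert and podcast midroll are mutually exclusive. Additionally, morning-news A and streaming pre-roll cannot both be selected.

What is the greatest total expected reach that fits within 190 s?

Best packing: prime-drama break + reality-finale break + streaming pre-roll + podcast midroll + documentary slot — 181 s, 787 total.

787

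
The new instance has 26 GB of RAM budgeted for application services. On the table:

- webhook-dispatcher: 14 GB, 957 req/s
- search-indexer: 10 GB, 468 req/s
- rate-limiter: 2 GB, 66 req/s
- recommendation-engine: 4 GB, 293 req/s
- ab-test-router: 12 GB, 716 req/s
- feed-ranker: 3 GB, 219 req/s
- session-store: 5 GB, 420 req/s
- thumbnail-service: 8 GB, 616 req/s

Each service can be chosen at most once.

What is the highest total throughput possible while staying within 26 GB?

1889

The ratio heuristic lands on rate-limiter + recommendation-engine + feed-ranker + session-store + thumbnail-service (1614) but leaves 4 GB idle.
Replace rate-limiter and thumbnail-service with webhook-dispatcher: the trade gains 275 net, giving 1889 at 26 GB.
Every other selection either busts 26 GB or fails to beat 1889.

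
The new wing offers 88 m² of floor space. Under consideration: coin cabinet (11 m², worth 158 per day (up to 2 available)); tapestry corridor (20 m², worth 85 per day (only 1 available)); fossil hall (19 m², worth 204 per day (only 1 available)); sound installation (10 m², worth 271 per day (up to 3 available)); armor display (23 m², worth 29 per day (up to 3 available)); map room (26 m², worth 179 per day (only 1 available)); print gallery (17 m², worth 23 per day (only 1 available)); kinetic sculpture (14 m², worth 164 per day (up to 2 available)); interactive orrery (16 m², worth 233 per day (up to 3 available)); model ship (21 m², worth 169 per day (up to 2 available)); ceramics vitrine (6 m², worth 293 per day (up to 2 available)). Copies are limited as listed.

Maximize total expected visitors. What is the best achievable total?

2029

Taking the top-ratio exhibits first gives coin cabinet + 3×sound installation + 2×interactive orrery + 2×ceramics vitrine for 2023 (85 m²).
The 11 m² tied up in coin cabinet is better spent on kinetic sculpture — total rises to 2029 (88 m²).
That's the maximum — no swap from here does better than 2029.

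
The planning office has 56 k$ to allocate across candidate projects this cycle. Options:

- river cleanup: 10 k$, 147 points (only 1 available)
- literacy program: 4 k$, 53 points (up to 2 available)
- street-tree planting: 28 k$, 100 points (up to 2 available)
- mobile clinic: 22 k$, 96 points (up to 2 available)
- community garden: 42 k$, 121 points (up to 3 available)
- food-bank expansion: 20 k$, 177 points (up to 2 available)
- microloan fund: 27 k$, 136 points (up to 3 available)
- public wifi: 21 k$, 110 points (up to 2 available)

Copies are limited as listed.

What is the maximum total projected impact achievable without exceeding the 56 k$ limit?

Filling by ratio: river cleanup + 2×literacy program + food-bank expansion for 430, with 18 k$ left unused.
Dropping literacy program frees 4 k$; slotting in food-bank expansion (20 k$) lifts the total to 554 at 54 k$.
Nothing else within 56 k$ beats 554.

554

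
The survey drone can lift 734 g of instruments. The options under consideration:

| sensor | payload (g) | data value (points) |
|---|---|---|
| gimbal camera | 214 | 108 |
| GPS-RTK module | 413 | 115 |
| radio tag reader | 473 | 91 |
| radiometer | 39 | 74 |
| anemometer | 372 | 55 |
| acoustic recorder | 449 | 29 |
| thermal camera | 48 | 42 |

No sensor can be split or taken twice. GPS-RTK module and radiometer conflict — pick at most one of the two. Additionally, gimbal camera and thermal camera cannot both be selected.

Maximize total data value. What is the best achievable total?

Gimbal camera + radio tag reader + radiometer uses 726 of the 734 g and totals 273.
Next best is gimbal camera + radiometer + anemometer at 237 (625 g) — short by 36.

273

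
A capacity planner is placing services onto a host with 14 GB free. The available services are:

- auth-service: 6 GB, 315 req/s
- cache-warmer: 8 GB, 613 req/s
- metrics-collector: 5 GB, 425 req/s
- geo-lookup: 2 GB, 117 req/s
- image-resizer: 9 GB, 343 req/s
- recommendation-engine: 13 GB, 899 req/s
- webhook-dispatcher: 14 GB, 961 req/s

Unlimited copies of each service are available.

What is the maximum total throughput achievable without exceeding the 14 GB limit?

1084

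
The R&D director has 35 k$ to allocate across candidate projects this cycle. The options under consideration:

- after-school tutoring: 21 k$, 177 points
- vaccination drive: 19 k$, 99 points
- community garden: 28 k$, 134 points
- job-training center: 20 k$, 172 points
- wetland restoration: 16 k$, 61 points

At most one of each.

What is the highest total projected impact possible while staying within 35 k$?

Density check — job-training center 8.60, after-school tutoring 8.43, vaccination drive 5.21 are the best per k$.
A density-first pass picks job-training center — 172 at 20 k$.
Replace job-training center with after-school tutoring: the trade gains 5 net, giving 177 at 21 k$.

177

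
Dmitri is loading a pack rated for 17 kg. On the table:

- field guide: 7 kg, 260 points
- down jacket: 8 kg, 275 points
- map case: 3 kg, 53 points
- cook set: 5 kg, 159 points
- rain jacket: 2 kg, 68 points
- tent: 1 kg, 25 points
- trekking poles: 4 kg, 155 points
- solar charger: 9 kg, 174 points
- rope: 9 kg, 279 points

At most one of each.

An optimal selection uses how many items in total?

3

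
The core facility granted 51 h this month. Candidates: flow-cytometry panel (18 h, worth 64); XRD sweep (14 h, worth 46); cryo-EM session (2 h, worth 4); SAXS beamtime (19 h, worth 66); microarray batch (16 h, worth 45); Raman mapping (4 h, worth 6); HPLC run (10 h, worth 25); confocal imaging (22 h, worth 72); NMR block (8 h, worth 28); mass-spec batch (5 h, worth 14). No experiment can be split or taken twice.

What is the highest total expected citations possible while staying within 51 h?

176

A density-first pass picks flow-cytometry panel + SAXS beamtime + NMR block + mass-spec batch — 172 at 50 h.
The 13 h tied up in NMR block and mass-spec batch is better spent on XRD sweep — total rises to 176 (51 h).
Next best is flow-cytometry panel + SAXS beamtime + NMR block + mass-spec batch at 172 (50 h) — short by 4.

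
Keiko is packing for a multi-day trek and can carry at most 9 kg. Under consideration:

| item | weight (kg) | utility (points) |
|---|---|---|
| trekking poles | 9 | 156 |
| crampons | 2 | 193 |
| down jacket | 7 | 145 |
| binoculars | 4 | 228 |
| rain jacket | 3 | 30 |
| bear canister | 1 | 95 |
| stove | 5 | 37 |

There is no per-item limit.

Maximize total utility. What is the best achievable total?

867

The ratio ordering already packs tightly: 4×crampons + bear canister, 9 kg, 867.
No other feasible combination exceeds 867.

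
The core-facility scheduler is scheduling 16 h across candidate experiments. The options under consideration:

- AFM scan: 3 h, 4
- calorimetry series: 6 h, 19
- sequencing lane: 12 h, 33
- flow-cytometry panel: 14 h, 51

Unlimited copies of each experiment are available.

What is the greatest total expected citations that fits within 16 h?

51

The ratio ordering already packs tightly: flow-cytometry panel, 14 h, 51.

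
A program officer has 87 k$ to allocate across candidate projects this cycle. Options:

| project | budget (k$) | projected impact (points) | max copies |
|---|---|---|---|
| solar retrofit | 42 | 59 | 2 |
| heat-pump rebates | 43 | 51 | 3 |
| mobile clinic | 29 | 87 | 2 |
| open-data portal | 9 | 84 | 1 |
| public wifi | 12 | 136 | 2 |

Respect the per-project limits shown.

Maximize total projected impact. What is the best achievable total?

446

By projected impact per k$: public wifi 11.33, open-data portal 9.33, mobile clinic 3.00 lead.
Taking the top-ratio projects first gives mobile clinic + open-data portal + 2×public wifi for 443 (62 k$).
Replace open-data portal with mobile clinic: the trade gains 3 net, giving 446 at 82 k$.
No other feasible combination exceeds 446.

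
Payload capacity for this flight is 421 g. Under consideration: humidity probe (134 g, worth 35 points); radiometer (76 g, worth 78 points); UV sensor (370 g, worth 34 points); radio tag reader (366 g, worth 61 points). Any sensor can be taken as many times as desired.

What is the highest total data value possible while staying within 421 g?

By data value per g: radiometer 1.03, humidity probe 0.26, radio tag reader 0.17 lead.
Best packing: 5×radiometer — 380 g, 390 total.
That's the maximum — no swap from here does better than 390.

390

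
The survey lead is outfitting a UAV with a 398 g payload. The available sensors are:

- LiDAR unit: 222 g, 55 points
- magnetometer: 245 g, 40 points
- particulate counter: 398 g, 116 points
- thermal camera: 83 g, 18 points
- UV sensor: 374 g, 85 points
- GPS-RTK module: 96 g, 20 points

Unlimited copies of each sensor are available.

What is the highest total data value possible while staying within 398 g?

116

The ratio ordering already packs tightly: particulate counter, 398 g, 116.
No other feasible combination exceeds 116.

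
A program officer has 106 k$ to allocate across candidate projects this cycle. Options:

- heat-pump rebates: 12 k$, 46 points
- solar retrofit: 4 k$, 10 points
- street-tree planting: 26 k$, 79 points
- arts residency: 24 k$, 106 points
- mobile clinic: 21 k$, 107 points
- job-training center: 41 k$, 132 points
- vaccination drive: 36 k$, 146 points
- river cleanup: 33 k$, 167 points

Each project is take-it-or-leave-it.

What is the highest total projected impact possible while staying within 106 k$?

Density check — mobile clinic 5.10, river cleanup 5.06, arts residency 4.42, vaccination drive 4.06 are the best per k$.
Greedy by ratio would take heat-pump rebates + solar retrofit + arts residency + mobile clinic + river cleanup: 94 k$ used, total 436.
Replace arts residency with vaccination drive: the trade gains 40 net, giving 476 at 106 k$.

476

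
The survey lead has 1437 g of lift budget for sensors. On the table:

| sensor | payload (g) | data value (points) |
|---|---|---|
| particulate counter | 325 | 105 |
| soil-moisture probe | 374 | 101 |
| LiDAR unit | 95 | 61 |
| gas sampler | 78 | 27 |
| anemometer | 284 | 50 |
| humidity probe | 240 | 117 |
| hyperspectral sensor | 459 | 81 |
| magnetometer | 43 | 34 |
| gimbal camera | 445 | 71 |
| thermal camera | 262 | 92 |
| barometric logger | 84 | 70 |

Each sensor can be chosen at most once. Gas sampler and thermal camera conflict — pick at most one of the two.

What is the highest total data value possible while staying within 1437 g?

580

By data value per g: barometric logger 0.83, magnetometer 0.79, LiDAR unit 0.64 lead.
Taking particulate counter + soil-moisture probe + LiDAR unit + humidity probe + magnetometer + thermal camera + barometric logger: 1423 g used, 580 in data value.
That's the maximum — no feasible swap from here does better than 580.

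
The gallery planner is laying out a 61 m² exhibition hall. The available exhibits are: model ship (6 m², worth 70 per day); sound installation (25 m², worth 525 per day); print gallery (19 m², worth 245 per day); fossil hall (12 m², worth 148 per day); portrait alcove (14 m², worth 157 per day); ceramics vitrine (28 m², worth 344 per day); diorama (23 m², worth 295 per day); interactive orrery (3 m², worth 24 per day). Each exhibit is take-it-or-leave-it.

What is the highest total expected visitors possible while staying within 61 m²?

968

Density check — sound installation 21.00, print gallery 12.89, diorama 12.83, fossil hall 12.33 are the best per m².
Greedy by ratio would take sound installation + print gallery + fossil hall + interactive orrery: 59 m² used, total 942.
Replace print gallery and interactive orrery with diorama: the trade gains 26 net, giving 968 at 60 m².
Nothing else within 61 m² beats 968.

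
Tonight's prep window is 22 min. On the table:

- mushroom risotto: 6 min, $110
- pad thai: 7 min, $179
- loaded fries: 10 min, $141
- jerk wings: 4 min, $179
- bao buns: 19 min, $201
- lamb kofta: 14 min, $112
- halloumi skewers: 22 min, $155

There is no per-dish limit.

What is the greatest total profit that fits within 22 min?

5×jerk wings uses 20 of the 22 min and totals 895.
That's the maximum — no swap from here does better than 895.

895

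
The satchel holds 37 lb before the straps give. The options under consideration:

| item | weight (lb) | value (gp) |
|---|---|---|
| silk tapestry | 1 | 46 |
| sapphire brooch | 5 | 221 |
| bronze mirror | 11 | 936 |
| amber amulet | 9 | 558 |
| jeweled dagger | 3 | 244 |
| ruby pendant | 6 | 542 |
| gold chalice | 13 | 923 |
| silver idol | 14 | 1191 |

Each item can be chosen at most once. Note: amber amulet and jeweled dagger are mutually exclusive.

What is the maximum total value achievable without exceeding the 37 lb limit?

2959

Silk tapestry + bronze mirror + jeweled dagger + ruby pendant + silver idol uses 35 of the 37 lb and totals 2959.
Next best is silk tapestry + jeweled dagger + ruby pendant + gold chalice + silver idol at 2946 (37 lb) — short by 13.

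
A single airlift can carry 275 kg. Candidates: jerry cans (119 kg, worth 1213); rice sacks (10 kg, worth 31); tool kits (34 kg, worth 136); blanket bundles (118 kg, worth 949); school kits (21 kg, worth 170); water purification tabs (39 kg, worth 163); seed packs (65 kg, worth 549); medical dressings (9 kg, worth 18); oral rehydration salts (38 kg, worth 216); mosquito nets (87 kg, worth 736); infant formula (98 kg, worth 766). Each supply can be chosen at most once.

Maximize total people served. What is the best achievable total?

2498

Taking jerry cans + seed packs + mosquito nets: 271 kg used, 2498 in people served.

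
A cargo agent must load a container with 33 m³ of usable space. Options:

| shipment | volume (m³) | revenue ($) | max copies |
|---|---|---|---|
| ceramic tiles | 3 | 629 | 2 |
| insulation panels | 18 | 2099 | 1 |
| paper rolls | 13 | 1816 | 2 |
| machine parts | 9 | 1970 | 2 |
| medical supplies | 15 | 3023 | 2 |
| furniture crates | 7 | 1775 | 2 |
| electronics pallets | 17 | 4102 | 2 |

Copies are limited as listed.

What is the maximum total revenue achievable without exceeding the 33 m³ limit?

Ranking by ratio (revenue/m³): furniture crates 253.57, electronics pallets 241.29, machine parts 218.89, ceramic tiles 209.67.
A density-first pass picks 2×furniture crates + electronics pallets — 7652 at 31 m³.
The 7 m³ tied up in furniture crates is better spent on machine parts — total rises to 7847 (33 m³).

7847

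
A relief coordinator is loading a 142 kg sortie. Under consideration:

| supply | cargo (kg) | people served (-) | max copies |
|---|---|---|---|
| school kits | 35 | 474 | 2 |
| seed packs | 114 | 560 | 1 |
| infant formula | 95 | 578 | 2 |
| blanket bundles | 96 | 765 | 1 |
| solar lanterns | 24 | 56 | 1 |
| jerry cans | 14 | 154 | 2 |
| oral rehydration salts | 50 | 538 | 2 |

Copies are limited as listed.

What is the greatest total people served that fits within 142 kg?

Ranking by ratio (people served/kg): school kits 13.54, jerry cans 11.00, oral rehydration salts 10.76.
Filling by ratio: 2×school kits + solar lanterns + 2×jerry cans for 1312, with 20 kg left unused.
Replace solar lanterns and jerry cans with oral rehydration salts: the trade gains 328 net, giving 1640 at 134 kg.
Nothing else within 142 kg beats 1640.

1640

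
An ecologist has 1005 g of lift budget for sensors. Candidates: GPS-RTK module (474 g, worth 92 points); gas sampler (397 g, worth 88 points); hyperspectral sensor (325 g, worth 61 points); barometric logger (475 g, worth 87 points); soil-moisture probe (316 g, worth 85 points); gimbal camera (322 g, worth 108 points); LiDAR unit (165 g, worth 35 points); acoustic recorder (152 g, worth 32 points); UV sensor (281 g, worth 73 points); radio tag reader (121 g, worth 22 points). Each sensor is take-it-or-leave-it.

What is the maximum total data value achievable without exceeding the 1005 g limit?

By data value per g: gimbal camera 0.34, soil-moisture probe 0.27, UV sensor 0.26, gas sampler 0.22 lead.
Filling by ratio: soil-moisture probe + gimbal camera + UV sensor for 266, with 86 g left unused.
The 316 g tied up in soil-moisture probe is better spent on gas sampler — total rises to 269 (1000 g).
An exhaustive check of the 1024 subsets confirms 269.

269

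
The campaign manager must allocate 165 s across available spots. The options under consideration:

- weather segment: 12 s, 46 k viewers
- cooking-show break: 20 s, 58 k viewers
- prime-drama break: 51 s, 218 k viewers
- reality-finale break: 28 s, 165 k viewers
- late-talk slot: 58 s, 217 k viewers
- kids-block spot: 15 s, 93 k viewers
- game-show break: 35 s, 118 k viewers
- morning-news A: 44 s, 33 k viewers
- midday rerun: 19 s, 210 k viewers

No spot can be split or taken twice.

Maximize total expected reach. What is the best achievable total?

850

The ratio ordering already packs tightly: weather segment + prime-drama break + reality-finale break + kids-block spot + game-show break + midday rerun, 160 s, 850.
Runner-up weather segment + cooking-show break + prime-drama break + reality-finale break + game-show break + midday rerun tops out at 815.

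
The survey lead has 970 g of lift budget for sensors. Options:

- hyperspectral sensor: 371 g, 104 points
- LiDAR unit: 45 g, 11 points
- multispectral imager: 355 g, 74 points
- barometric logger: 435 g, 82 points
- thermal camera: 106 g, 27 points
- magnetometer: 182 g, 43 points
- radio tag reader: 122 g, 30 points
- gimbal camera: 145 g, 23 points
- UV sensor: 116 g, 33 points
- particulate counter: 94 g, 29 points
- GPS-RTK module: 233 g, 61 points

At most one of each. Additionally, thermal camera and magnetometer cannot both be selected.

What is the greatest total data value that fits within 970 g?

265

Hyperspectral sensor + LiDAR unit + thermal camera + UV sensor + particulate counter + GPS-RTK module uses 965 of the 970 g and totals 265.
Nothing else feasible within 970 g beats 265.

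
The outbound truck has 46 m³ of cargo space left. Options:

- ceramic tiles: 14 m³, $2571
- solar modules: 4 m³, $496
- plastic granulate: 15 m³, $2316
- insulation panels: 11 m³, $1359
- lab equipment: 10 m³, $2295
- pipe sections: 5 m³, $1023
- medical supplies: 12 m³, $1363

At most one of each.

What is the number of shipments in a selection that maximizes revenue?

Optimal total is 8205.
ceramic tiles + plastic granulate + lab equipment + pipe sections hits 8205 at 44 m³.
Every optimal selection uses 4 shipments.

4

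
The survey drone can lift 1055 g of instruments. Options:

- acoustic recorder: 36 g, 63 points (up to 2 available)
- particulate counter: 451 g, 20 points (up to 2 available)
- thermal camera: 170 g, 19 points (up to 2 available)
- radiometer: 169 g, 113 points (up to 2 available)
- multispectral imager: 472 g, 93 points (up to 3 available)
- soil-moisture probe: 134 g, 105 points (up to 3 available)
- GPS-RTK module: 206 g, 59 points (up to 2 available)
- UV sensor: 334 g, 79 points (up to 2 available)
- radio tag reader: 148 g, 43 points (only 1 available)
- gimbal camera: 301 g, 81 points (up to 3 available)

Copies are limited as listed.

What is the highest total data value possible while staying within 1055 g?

The ratio heuristic lands on 2×acoustic recorder + 2×radiometer + 3×soil-moisture probe + radio tag reader (710) but leaves 95 g idle.
The 148 g tied up in radio tag reader is better spent on GPS-RTK module — total rises to 726 (1018 g).

726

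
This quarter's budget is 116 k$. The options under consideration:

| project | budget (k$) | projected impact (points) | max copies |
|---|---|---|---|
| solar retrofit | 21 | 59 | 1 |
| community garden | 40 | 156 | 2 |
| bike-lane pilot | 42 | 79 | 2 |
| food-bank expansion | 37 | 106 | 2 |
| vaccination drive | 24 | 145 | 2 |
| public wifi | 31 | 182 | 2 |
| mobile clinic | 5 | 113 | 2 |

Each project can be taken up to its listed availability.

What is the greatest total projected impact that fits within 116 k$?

767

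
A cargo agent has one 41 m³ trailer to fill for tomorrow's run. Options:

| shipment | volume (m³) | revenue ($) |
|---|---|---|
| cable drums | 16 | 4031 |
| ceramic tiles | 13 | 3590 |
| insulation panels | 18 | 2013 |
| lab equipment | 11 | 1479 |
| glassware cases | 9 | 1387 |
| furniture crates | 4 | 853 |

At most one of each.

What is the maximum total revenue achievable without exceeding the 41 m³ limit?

Taking the top-ratio shipments first gives cable drums + ceramic tiles + furniture crates for 8474 (33 m³).
The 4 m³ tied up in furniture crates is better spent on lab equipment — total rises to 9100 (40 m³).

9100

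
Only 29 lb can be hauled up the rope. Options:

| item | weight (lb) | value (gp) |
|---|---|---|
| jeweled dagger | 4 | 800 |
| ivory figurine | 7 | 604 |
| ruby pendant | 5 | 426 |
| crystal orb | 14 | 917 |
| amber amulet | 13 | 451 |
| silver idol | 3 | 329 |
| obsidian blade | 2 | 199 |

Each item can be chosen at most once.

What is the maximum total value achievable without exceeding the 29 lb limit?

2671

The ratio heuristic lands on jeweled dagger + ivory figurine + ruby pendant + silver idol + obsidian blade (2358) but leaves 8 lb idle.
Dropping ivory figurine frees 7 lb; slotting in crystal orb (14 lb) lifts the total to 2671 at 28 lb.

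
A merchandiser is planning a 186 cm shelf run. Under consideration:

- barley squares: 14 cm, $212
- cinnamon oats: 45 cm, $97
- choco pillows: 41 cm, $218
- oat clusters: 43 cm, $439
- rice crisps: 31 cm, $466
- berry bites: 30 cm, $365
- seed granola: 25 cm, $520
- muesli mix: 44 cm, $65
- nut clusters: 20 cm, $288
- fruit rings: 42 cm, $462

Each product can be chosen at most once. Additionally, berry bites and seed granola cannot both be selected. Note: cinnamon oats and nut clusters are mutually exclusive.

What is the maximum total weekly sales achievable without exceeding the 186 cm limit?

Taking barley squares + oat clusters + rice crisps + seed granola + nut clusters + fruit rings: 175 cm used, 2387 in weekly sales.

2387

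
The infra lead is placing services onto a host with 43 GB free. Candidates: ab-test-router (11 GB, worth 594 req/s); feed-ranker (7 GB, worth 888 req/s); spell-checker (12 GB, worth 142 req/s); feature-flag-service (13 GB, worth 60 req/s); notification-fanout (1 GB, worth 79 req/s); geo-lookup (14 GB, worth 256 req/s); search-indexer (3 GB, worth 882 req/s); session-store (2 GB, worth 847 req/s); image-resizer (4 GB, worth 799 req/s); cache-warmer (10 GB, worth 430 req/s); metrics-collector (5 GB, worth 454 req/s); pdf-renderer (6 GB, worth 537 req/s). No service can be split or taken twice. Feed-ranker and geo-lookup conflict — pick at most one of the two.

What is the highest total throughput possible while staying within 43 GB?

Ranking by ratio (throughput/GB): session-store 423.50, search-indexer 294.00, image-resizer 199.75.
The ratio ordering already packs tightly: ab-test-router + feed-ranker + notification-fanout + search-indexer + session-store + image-resizer + metrics-collector + pdf-renderer, 39 GB, 5080.
The spare 4 GB is too small for any remaining service, and no feasible exchange beats 5080.

5080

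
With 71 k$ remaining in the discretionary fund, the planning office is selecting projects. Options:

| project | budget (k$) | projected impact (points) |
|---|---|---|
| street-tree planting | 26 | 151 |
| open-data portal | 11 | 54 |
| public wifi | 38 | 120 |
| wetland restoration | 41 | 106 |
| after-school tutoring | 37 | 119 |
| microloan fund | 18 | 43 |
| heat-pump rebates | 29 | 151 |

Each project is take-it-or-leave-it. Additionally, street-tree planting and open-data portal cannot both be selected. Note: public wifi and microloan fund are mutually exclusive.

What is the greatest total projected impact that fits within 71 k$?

302

By projected impact per k$: street-tree planting 5.81, heat-pump rebates 5.21, open-data portal 4.91, after-school tutoring 3.22 lead.
Street-tree planting + heat-pump rebates uses 55 of the 71 k$ and totals 302.
Every other selection either busts 71 k$ or breaks a pairing rule or fails to beat 302.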